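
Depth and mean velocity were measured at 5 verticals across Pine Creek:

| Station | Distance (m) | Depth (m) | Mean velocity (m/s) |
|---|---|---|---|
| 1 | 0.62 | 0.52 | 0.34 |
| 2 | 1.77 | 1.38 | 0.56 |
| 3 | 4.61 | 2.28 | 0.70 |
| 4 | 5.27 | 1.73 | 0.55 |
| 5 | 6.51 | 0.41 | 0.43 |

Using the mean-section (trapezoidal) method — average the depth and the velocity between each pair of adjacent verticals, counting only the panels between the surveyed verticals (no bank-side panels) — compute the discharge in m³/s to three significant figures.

Panel 1-2: Δb = 1.15 m, d̄ = (0.52+1.38)/2 = 0.95, v̄ = (0.34+0.56)/2 = 0.45 → q = 1.15×0.95×0.45 = 0.4916 m³/s
Panel 2-3: Δb = 2.84 m, d̄ = (1.38+2.28)/2 = 1.83, v̄ = (0.56+0.70)/2 = 0.63 → q = 2.84×1.83×0.63 = 3.274 m³/s
Panel 3-4: Δb = 0.66 m, d̄ = (2.28+1.73)/2 = 2.005, v̄ = (0.70+0.55)/2 = 0.625 → q = 0.66×2.005×0.625 = 0.8271 m³/s
Panel 4-5: Δb = 1.24 m, d̄ = (1.73+0.41)/2 = 1.07, v̄ = (0.55+0.43)/2 = 0.49 → q = 1.24×1.07×0.49 = 0.6501 m³/s
Q = Σ q = 5.243 m³/s

5.24 m³/s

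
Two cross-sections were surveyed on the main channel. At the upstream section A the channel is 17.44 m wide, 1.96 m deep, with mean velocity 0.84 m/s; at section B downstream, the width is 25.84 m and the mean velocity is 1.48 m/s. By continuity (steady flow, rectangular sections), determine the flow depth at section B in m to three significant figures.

Q = A₁V₁ = (17.44×1.96) × 0.84 = 28.71 m³/s
d₂ = Q/(b₂ V₂) = 28.71/(25.84×1.48) = 0.7508 m

0.751 m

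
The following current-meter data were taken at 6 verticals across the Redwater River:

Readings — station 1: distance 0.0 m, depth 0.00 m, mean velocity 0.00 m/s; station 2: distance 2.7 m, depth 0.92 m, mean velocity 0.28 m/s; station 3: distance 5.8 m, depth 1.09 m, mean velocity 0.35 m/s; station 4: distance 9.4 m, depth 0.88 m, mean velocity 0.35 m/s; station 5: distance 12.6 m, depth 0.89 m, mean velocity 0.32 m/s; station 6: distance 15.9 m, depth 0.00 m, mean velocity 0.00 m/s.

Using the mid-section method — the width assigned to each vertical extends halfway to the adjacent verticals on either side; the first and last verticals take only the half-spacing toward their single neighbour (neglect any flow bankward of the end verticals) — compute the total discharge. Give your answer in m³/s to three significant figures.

w_2 = (5.8 − 0.0)/2 = 2.9 m; q_2 = 0.28 × 0.92 × 2.9 = 0.7470 m³/s
w_3 = (9.4 − 2.7)/2 = 3.35 m; q_3 = 0.35 × 1.09 × 3.35 = 1.278 m³/s
w_4 = (12.6 − 5.8)/2 = 3.4 m; q_4 = 0.35 × 0.88 × 3.4 = 1.047 m³/s
w_5 = (15.9 − 9.4)/2 = 3.25 m; q_5 = 0.32 × 0.89 × 3.25 = 0.9256 m³/s
Stations 1, 6 contribute zero (depth or velocity is 0).
Q = Σ qᵢ = 3.998 m³/s

4.00 m³/s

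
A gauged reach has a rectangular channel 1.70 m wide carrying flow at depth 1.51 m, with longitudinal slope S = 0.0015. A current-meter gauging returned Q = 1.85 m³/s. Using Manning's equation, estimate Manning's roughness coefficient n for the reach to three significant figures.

0.0358

A = b·y = 1.70 × 1.51 = 2.567 m²
P = b + 2y = 1.70 + 2×1.51 = 4.720 m
R = A/P = 2.567/4.720 = 0.5439 m
n = (1/Q)·A·R^(2/3)·S^(1/2) = (1/1.85) × 2.567 × 0.6663 × 0.03873 = 0.03581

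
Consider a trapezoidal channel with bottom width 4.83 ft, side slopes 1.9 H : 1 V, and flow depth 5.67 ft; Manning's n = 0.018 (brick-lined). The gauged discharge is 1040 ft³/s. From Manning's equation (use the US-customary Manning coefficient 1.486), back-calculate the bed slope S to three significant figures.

0.00462

A = (b + z·y)·y = (4.83 + 1.9×5.67)×5.67 = 88.47 ft²
P = b + 2y√(1+z²) = 4.83 + 2×5.67×√(1+1.9²) = 29.18 ft
R = A/P = 88.47/29.18 = 3.032 ft
S = (Q·n / (1.486·A·R^(2/3)))² = (1040×0.018 / (1.486×88.47×2.095))² = 0.004620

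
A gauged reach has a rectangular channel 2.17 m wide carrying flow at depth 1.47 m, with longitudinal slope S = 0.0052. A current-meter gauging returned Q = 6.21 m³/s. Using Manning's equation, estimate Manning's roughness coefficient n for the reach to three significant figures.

0.0271

A = b·y = 2.17 × 1.47 = 3.190 m²
P = b + 2y = 2.17 + 2×1.47 = 5.110 m
R = A/P = 3.190/5.110 = 0.6242 m
n = (1/Q)·A·R^(2/3)·S^(1/2) = (1/6.21) × 3.190 × 0.7304 × 0.07211 = 0.02706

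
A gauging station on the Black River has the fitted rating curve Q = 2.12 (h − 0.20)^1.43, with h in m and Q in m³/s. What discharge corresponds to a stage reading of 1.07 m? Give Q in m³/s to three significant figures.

1.74 m³/s

Q = 2.12 × (1.07 − 0.20)^1.43 = 2.12 × 0.87^1.43 = 1.737 m³/s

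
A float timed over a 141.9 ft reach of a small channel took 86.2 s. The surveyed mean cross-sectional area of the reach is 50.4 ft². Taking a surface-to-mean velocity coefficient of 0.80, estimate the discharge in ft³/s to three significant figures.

66.4 ft³/s

v_surface = L / t̄ = 141.9 / 86.2 = 1.646 ft/s
v_mean = 0.80 × 1.646 = 1.317 ft/s
Q = A × v_mean = 50.4 × 1.317 = 66.37 ft³/s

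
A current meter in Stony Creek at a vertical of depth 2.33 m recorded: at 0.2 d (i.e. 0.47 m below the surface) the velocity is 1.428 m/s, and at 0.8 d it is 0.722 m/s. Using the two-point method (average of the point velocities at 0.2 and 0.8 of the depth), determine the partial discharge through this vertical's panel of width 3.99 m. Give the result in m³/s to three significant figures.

9.99 m³/s

v̄ = (1.428 + 0.722) / 2 = 1.075 m/s
q = v̄ × d × w = 1.075 × 2.33 × 3.99 = 9.994 m³/s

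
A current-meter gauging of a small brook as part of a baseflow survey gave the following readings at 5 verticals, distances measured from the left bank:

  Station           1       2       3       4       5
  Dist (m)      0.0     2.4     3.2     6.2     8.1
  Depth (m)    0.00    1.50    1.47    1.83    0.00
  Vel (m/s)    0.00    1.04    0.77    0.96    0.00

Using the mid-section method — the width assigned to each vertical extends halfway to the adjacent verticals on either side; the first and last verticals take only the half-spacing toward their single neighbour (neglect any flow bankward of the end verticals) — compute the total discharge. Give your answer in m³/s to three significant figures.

w_2 = (3.2 − 0.0)/2 = 1.6 m; q_2 = 1.04 × 1.50 × 1.6 = 2.496 m³/s
w_3 = (6.2 − 2.4)/2 = 1.9 m; q_3 = 0.77 × 1.47 × 1.9 = 2.151 m³/s
w_4 = (8.1 − 3.2)/2 = 2.45 m; q_4 = 0.96 × 1.83 × 2.45 = 4.304 m³/s
Stations 1, 5 contribute zero (depth or velocity is 0).
Q = Σ qᵢ = 8.951 m³/s

8.95 m³/s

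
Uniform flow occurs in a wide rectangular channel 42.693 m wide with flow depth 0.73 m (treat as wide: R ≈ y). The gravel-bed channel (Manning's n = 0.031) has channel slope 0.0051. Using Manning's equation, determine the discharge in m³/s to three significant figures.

58.2 m³/s

A = b·y = 42.693 × 0.73 = 31.17 m²
Wide channel: R ≈ y = 0.73 m
Q = (1/n)·A·R^(2/3)·S^(1/2) = (1/0.031) × 31.17 × 0.7300^(2/3) × 0.0051^(1/2) = 58.21 m³/s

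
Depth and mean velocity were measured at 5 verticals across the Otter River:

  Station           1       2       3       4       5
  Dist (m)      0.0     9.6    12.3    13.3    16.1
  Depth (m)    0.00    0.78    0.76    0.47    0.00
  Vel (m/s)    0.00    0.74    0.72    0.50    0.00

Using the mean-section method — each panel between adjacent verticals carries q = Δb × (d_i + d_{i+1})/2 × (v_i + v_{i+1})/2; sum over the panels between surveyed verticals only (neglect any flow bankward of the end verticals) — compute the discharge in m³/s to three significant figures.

3.44 m³/s

Panel 1-2: Δb = 9.6 m, d̄ = (0.00+0.78)/2 = 0.39, v̄ = (0.00+0.74)/2 = 0.37 → q = 9.6×0.39×0.37 = 1.385 m³/s
Panel 2-3: Δb = 2.7 m, d̄ = (0.78+0.76)/2 = 0.77, v̄ = (0.74+0.72)/2 = 0.73 → q = 2.7×0.77×0.73 = 1.518 m³/s
Panel 3-4: Δb = 1 m, d̄ = (0.76+0.47)/2 = 0.615, v̄ = (0.72+0.50)/2 = 0.61 → q = 1×0.615×0.61 = 0.3752 m³/s
Panel 4-5: Δb = 2.8 m, d̄ = (0.47+0.00)/2 = 0.235, v̄ = (0.50+0.00)/2 = 0.25 → q = 2.8×0.235×0.25 = 0.1645 m³/s
Q = Σ q = 3.443 m³/s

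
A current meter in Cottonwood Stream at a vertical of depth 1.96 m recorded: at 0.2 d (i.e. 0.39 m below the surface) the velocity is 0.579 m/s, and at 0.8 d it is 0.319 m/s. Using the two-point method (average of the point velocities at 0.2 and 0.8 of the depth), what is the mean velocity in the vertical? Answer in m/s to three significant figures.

0.449 m/s

v̄ = (0.579 + 0.319) / 2 = 0.4490 m/s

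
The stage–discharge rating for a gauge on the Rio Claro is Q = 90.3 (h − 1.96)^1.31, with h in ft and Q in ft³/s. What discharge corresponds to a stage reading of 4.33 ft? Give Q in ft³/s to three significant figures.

Q = 90.3 × (4.33 − 1.96)^1.31 = 90.3 × 2.37^1.31 = 279.6 ft³/s

280 ft³/s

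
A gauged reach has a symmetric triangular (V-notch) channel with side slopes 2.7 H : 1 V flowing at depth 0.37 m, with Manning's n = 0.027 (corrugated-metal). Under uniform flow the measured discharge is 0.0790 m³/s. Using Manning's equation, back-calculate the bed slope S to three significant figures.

A = z·y² = 2.7×0.37² = 0.3696 m²
P = 2y√(1+z²) = 2×0.37×√(1+2.7²) = 2.131 m
R = A/P = 0.3696/2.131 = 0.1735 m
S = (Q·n / (1·A·R^(2/3)))² = (0.0790×0.027 / (1×0.3696×0.3111))² = 0.0003442

0.000344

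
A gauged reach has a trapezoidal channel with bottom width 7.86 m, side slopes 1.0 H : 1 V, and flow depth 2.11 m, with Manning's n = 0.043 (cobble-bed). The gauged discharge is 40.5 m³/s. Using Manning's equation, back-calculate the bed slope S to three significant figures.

0.00392

A = (b + z·y)·y = (7.86 + 1.0×2.11)×2.11 = 21.04 m²
P = b + 2y√(1+z²) = 7.86 + 2×2.11×√(1+1.0²) = 13.83 m
R = A/P = 21.04/13.83 = 1.521 m
S = (Q·n / (1·A·R^(2/3)))² = (40.5×0.043 / (1×21.04×1.323))² = 0.003917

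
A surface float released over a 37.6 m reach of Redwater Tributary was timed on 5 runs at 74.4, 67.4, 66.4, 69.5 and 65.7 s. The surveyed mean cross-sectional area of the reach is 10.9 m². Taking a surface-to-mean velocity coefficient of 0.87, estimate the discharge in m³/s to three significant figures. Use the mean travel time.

t̄ = (74.4 + 67.4 + 66.4 + 69.5 + 65.7) / 5 = 68.68 s
v_surface = L / t̄ = 37.6 / 68.68 = 0.5475 m/s
v_mean = 0.87 × 0.5475 = 0.4763 m/s
Q = A × v_mean = 10.9 × 0.4763 = 5.192 m³/s

5.19 m³/s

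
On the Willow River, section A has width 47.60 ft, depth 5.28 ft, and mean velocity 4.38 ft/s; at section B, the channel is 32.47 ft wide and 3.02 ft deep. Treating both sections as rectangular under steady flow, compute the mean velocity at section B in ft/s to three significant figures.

11.2 ft/s

Q = A₁V₁ = (47.60×5.28) × 4.38 = 1101 ft³/s
A₂ = 32.47 × 3.02 = 98.06 ft²
V₂ = Q/A₂ = 1101/98.06 = 11.23 ft/s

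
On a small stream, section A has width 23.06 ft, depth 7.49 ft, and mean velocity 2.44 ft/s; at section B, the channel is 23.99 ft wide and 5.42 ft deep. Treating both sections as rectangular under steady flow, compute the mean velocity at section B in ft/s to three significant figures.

Q = A₁V₁ = (23.06×7.49) × 2.44 = 421.4 ft³/s
A₂ = 23.99 × 5.42 = 130.0 ft²
V₂ = Q/A₂ = 421.4/130.0 = 3.241 ft/s

3.24 ft/s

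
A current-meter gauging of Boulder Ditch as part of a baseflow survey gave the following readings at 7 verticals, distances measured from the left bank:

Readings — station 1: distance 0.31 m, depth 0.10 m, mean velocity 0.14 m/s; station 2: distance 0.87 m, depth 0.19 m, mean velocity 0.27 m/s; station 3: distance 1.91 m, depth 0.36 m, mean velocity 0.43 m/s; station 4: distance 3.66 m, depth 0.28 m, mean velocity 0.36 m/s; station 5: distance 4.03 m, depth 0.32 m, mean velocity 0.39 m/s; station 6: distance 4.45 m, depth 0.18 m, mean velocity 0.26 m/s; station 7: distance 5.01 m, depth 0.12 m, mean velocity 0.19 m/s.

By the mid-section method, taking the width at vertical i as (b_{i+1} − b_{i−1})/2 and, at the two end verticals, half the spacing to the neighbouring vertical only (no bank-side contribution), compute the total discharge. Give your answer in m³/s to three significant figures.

0.446 m³/s

w_1 = (0.87 − 0.31)/2 = 0.28 m; q_1 = 0.14 × 0.10 × 0.28 = 0.003920 m³/s
w_2 = (1.91 − 0.31)/2 = 0.8 m; q_2 = 0.27 × 0.19 × 0.8 = 0.04104 m³/s
w_3 = (3.66 − 0.87)/2 = 1.395 m; q_3 = 0.43 × 0.36 × 1.395 = 0.2159 m³/s
w_4 = (4.03 − 1.91)/2 = 1.06 m; q_4 = 0.36 × 0.28 × 1.06 = 0.1068 m³/s
w_5 = (4.45 − 3.66)/2 = 0.395 m; q_5 = 0.39 × 0.32 × 0.395 = 0.04930 m³/s
w_6 = (5.01 − 4.03)/2 = 0.49 m; q_6 = 0.26 × 0.18 × 0.49 = 0.02293 m³/s
w_7 = (5.01 − 4.45)/2 = 0.28 m; q_7 = 0.19 × 0.12 × 0.28 = 0.006384 m³/s
Q = Σ qᵢ = 0.4464 m³/s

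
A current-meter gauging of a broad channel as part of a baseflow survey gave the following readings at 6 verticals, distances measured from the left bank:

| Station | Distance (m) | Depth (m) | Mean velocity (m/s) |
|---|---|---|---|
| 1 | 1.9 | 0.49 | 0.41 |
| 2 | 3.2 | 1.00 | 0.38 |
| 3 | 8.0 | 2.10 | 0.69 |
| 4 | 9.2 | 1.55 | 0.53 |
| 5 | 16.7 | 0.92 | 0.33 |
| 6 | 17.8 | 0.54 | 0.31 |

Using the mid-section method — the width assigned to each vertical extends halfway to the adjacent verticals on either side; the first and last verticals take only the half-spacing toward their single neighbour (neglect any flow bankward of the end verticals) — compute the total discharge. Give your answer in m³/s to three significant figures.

w_1 = (3.2 − 1.9)/2 = 0.65 m; q_1 = 0.41 × 0.49 × 0.65 = 0.1306 m³/s
w_2 = (8.0 − 1.9)/2 = 3.05 m; q_2 = 0.38 × 1.00 × 3.05 = 1.159 m³/s
w_3 = (9.2 − 3.2)/2 = 3 m; q_3 = 0.69 × 2.10 × 3 = 4.347 m³/s
w_4 = (16.7 − 8.0)/2 = 4.35 m; q_4 = 0.53 × 1.55 × 4.35 = 3.574 m³/s
w_5 = (17.8 − 9.2)/2 = 4.3 m; q_5 = 0.33 × 0.92 × 4.3 = 1.305 m³/s
w_6 = (17.8 − 16.7)/2 = 0.55 m; q_6 = 0.31 × 0.54 × 0.55 = 0.09207 m³/s
Q = Σ qᵢ = 10.61 m³/s

10.6 m³/s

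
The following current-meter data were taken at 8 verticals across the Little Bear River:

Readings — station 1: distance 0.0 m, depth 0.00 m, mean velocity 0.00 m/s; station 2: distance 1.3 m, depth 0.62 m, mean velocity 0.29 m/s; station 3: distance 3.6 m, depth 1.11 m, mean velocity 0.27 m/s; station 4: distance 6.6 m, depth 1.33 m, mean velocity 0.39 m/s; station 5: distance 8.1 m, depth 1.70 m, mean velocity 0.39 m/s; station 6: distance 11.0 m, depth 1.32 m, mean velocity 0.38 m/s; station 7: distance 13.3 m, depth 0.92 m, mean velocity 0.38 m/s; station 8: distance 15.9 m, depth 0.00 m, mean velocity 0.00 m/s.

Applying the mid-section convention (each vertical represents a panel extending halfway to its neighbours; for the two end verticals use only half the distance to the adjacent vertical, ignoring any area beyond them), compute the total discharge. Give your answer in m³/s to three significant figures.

5.90 m³/s

w_2 = (3.6 − 0.0)/2 = 1.8 m; q_2 = 0.29 × 0.62 × 1.8 = 0.3236 m³/s
w_3 = (6.6 − 1.3)/2 = 2.65 m; q_3 = 0.27 × 1.11 × 2.65 = 0.7942 m³/s
w_4 = (8.1 − 3.6)/2 = 2.25 m; q_4 = 0.39 × 1.33 × 2.25 = 1.167 m³/s
w_5 = (11.0 − 6.6)/2 = 2.2 m; q_5 = 0.39 × 1.70 × 2.2 = 1.459 m³/s
w_6 = (13.3 − 8.1)/2 = 2.6 m; q_6 = 0.38 × 1.32 × 2.6 = 1.304 m³/s
w_7 = (15.9 − 11.0)/2 = 2.45 m; q_7 = 0.38 × 0.92 × 2.45 = 0.8565 m³/s
Stations 1, 8 contribute zero (depth or velocity is 0).
Q = Σ qᵢ = 5.904 m³/s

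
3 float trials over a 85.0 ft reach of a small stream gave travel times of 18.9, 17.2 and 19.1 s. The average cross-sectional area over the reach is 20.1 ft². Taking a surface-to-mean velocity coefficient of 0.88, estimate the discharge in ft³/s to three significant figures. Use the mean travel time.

t̄ = (18.9 + 17.2 + 19.1) / 3 = 18.4 s
v_surface = L / t̄ = 85.0 / 18.4 = 4.620 ft/s
v_mean = 0.88 × 4.620 = 4.065 ft/s
Q = A × v_mean = 20.1 × 4.065 = 81.71 ft³/s

81.7 ft³/s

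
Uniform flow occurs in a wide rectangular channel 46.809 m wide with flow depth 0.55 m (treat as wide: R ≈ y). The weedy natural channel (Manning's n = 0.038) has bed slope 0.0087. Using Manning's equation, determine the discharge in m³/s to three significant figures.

42.4 m³/s

A = b·y = 46.809 × 0.55 = 25.74 m²
Wide channel: R ≈ y = 0.55 m
Q = (1/n)·A·R^(2/3)·S^(1/2) = (1/0.038) × 25.74 × 0.5500^(2/3) × 0.0087^(1/2) = 42.42 m³/s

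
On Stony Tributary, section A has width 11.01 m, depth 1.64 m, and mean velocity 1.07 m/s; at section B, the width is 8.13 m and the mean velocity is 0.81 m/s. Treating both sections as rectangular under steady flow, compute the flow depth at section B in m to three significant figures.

Q = A₁V₁ = (11.01×1.64) × 1.07 = 19.32 m³/s
d₂ = Q/(b₂ V₂) = 19.32/(8.13×0.81) = 2.934 m

2.93 m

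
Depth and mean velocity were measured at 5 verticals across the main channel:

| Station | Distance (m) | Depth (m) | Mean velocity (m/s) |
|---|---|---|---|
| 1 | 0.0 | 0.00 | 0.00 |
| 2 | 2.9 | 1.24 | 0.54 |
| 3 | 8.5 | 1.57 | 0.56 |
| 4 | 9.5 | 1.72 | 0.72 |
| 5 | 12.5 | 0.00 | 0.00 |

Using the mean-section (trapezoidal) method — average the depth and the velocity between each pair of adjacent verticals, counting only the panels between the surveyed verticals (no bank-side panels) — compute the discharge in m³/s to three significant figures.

Panel 1-2: Δb = 2.9 m, d̄ = (0.00+1.24)/2 = 0.62, v̄ = (0.00+0.54)/2 = 0.27 → q = 2.9×0.62×0.27 = 0.4855 m³/s
Panel 2-3: Δb = 5.6 m, d̄ = (1.24+1.57)/2 = 1.405, v̄ = (0.54+0.56)/2 = 0.55 → q = 5.6×1.405×0.55 = 4.327 m³/s
Panel 3-4: Δb = 1 m, d̄ = (1.57+1.72)/2 = 1.645, v̄ = (0.56+0.72)/2 = 0.64 → q = 1×1.645×0.64 = 1.053 m³/s
Panel 4-5: Δb = 3 m, d̄ = (1.72+0.00)/2 = 0.86, v̄ = (0.72+0.00)/2 = 0.36 → q = 3×0.86×0.36 = 0.9288 m³/s
Q = Σ q = 6.794 m³/s

6.79 m³/s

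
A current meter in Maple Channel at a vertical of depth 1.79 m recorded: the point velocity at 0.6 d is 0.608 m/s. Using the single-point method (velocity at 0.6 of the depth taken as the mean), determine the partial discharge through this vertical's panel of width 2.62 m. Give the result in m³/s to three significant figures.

2.85 m³/s

v̄ = v₀.₆ = 0.608 m/s
q = v̄ × d × w = 0.6080 × 1.79 × 2.62 = 2.851 m³/s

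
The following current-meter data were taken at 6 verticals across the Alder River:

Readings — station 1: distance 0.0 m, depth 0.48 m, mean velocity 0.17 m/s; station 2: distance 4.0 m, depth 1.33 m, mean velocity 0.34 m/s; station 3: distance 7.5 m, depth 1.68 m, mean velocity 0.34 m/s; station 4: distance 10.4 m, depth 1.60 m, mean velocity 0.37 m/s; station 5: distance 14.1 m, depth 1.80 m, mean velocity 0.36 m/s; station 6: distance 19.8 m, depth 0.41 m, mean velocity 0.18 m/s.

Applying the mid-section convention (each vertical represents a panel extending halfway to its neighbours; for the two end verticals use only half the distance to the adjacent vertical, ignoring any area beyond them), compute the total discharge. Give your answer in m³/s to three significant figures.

w_1 = (4.0 − 0.0)/2 = 2 m; q_1 = 0.17 × 0.48 × 2 = 0.1632 m³/s
w_2 = (7.5 − 0.0)/2 = 3.75 m; q_2 = 0.34 × 1.33 × 3.75 = 1.696 m³/s
w_3 = (10.4 − 4.0)/2 = 3.2 m; q_3 = 0.34 × 1.68 × 3.2 = 1.828 m³/s
w_4 = (14.1 − 7.5)/2 = 3.3 m; q_4 = 0.37 × 1.60 × 3.3 = 1.954 m³/s
w_5 = (19.8 − 10.4)/2 = 4.7 m; q_5 = 0.36 × 1.80 × 4.7 = 3.046 m³/s
w_6 = (19.8 − 14.1)/2 = 2.85 m; q_6 = 0.18 × 0.41 × 2.85 = 0.2103 m³/s
Q = Σ qᵢ = 8.896 m³/s

8.90 m³/s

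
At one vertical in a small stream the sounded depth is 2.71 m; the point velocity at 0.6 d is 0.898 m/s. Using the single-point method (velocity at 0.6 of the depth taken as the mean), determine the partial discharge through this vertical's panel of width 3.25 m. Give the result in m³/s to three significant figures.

v̄ = v₀.₆ = 0.898 m/s
q = v̄ × d × w = 0.8980 × 2.71 × 3.25 = 7.909 m³/s

7.91 m³/s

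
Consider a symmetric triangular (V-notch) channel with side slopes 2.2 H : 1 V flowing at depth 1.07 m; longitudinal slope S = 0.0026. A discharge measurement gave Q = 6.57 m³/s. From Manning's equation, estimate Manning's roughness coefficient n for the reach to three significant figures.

0.0121

A = z·y² = 2.2×1.07² = 2.519 m²
P = 2y√(1+z²) = 2×1.07×√(1+2.2²) = 5.172 m
R = A/P = 2.519/5.172 = 0.4870 m
n = (1/Q)·A·R^(2/3)·S^(1/2) = (1/6.57) × 2.519 × 0.6190 × 0.05099 = 0.01210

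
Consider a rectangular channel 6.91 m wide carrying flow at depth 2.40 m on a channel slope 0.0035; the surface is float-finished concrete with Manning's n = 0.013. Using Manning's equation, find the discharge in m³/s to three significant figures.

95.2 m³/s

A = b·y = 6.91 × 2.40 = 16.58 m²
P = b + 2y = 6.91 + 2×2.40 = 11.71 m
R = A/P = 16.58/11.71 = 1.416 m
Q = (1/n)·A·R^(2/3)·S^(1/2) = (1/0.013) × 16.58 × 1.416^(2/3) × 0.0035^(1/2) = 95.18 m³/s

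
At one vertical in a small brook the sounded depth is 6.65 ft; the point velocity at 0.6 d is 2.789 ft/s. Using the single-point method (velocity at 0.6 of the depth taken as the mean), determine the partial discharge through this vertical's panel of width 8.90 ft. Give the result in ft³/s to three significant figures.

165 ft³/s

v̄ = v₀.₆ = 2.789 ft/s
q = v̄ × d × w = 2.789 × 6.65 × 8.90 = 165.1 ft³/s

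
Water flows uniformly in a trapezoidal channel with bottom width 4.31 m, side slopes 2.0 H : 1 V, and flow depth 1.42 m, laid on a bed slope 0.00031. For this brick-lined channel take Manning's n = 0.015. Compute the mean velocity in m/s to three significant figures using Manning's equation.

A = (b + z·y)·y = (4.31 + 2.0×1.42)×1.42 = 10.15 m²
P = b + 2y√(1+z²) = 4.31 + 2×1.42×√(1+2.0²) = 10.66 m
R = A/P = 10.15/10.66 = 0.9524 m
Q = (1/n)·A·R^(2/3)·S^(1/2) = (1/0.015) × 10.15 × 0.9524^(2/3) × 0.00031^(1/2) = 11.54 m³/s
V = Q/A = 11.54/10.15 = 1.136 m/s

1.14 m/s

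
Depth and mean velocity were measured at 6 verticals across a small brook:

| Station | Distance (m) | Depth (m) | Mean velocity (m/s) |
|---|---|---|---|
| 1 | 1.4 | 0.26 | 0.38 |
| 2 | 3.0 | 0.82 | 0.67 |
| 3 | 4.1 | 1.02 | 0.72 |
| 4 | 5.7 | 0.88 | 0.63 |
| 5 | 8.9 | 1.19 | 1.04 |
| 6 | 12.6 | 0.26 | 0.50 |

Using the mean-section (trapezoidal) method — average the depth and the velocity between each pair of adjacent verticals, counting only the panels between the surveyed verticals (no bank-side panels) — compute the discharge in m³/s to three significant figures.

7.01 m³/s

Panel 1-2: Δb = 1.6 m, d̄ = (0.26+0.82)/2 = 0.54, v̄ = (0.38+0.67)/2 = 0.525 → q = 1.6×0.54×0.525 = 0.4536 m³/s
Panel 2-3: Δb = 1.1 m, d̄ = (0.82+1.02)/2 = 0.92, v̄ = (0.67+0.72)/2 = 0.695 → q = 1.1×0.92×0.695 = 0.7033 m³/s
Panel 3-4: Δb = 1.6 m, d̄ = (1.02+0.88)/2 = 0.95, v̄ = (0.72+0.63)/2 = 0.675 → q = 1.6×0.95×0.675 = 1.026 m³/s
Panel 4-5: Δb = 3.2 m, d̄ = (0.88+1.19)/2 = 1.035, v̄ = (0.63+1.04)/2 = 0.835 → q = 3.2×1.035×0.835 = 2.766 m³/s
Panel 5-6: Δb = 3.7 m, d̄ = (1.19+0.26)/2 = 0.725, v̄ = (1.04+0.50)/2 = 0.77 → q = 3.7×0.725×0.77 = 2.066 m³/s
Q = Σ q = 7.014 m³/s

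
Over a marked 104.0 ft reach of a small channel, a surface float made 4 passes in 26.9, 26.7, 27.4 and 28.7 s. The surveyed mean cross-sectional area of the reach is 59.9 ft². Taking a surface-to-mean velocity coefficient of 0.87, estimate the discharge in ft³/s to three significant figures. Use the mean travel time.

198 ft³/s

t̄ = (26.9 + 26.7 + 27.4 + 28.7) / 4 = 27.425 s
v_surface = L / t̄ = 104.0 / 27.425 = 3.792 ft/s
v_mean = 0.87 × 3.792 = 3.299 ft/s
Q = A × v_mean = 59.9 × 3.299 = 197.6 ft³/s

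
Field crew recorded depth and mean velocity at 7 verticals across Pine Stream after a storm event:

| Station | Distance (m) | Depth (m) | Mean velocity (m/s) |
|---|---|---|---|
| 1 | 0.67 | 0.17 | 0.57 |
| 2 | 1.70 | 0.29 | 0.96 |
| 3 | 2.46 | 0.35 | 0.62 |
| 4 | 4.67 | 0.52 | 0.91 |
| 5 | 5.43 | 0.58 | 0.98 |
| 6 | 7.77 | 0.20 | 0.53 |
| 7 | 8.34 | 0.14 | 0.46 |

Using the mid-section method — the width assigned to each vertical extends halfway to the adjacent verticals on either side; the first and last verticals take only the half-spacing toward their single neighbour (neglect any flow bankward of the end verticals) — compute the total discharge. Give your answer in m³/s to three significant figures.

2.38 m³/s

w_1 = (1.70 − 0.67)/2 = 0.515 m; q_1 = 0.57 × 0.17 × 0.515 = 0.04990 m³/s
w_2 = (2.46 − 0.67)/2 = 0.895 m; q_2 = 0.96 × 0.29 × 0.895 = 0.2492 m³/s
w_3 = (4.67 − 1.70)/2 = 1.485 m; q_3 = 0.62 × 0.35 × 1.485 = 0.3222 m³/s
w_4 = (5.43 − 2.46)/2 = 1.485 m; q_4 = 0.91 × 0.52 × 1.485 = 0.7027 m³/s
w_5 = (7.77 − 4.67)/2 = 1.55 m; q_5 = 0.98 × 0.58 × 1.55 = 0.8810 m³/s
w_6 = (8.34 − 5.43)/2 = 1.455 m; q_6 = 0.53 × 0.20 × 1.455 = 0.1542 m³/s
w_7 = (8.34 − 7.77)/2 = 0.285 m; q_7 = 0.46 × 0.14 × 0.285 = 0.01835 m³/s
Q = Σ qᵢ = 2.378 m³/s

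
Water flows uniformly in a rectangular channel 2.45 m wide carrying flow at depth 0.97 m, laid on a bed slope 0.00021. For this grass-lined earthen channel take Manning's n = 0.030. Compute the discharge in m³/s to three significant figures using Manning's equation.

A = b·y = 2.45 × 0.97 = 2.377 m²
P = b + 2y = 2.45 + 2×0.97 = 4.390 m
R = A/P = 2.377/4.390 = 0.5413 m
Q = (1/n)·A·R^(2/3)·S^(1/2) = (1/0.030) × 2.377 × 0.5413^(2/3) × 0.00021^(1/2) = 0.7625 m³/s

0.763 m³/s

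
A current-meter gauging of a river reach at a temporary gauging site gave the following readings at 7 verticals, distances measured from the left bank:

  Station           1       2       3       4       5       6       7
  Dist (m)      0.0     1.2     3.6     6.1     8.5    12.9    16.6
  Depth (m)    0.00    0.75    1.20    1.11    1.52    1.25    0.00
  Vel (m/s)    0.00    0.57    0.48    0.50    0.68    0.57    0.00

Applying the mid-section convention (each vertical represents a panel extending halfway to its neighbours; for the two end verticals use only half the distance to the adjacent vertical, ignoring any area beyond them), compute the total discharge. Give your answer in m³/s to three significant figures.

w_2 = (3.6 − 0.0)/2 = 1.8 m; q_2 = 0.57 × 0.75 × 1.8 = 0.7695 m³/s
w_3 = (6.1 − 1.2)/2 = 2.45 m; q_3 = 0.48 × 1.20 × 2.45 = 1.411 m³/s
w_4 = (8.5 − 3.6)/2 = 2.45 m; q_4 = 0.50 × 1.11 × 2.45 = 1.360 m³/s
w_5 = (12.9 − 6.1)/2 = 3.4 m; q_5 = 0.68 × 1.52 × 3.4 = 3.514 m³/s
w_6 = (16.6 − 8.5)/2 = 4.05 m; q_6 = 0.57 × 1.25 × 4.05 = 2.886 m³/s
Stations 1, 7 contribute zero (depth or velocity is 0).
Q = Σ qᵢ = 9.940 m³/s

9.94 m³/s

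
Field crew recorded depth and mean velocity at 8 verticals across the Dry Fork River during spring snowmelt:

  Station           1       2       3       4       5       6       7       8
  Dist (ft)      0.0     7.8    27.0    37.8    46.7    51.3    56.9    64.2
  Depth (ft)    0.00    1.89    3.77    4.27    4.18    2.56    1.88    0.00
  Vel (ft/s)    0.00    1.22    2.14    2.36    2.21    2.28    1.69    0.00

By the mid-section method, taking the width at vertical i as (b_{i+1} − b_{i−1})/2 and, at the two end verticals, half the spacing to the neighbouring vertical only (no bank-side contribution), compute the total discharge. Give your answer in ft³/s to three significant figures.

364 ft³/s

w_2 = (27.0 − 0.0)/2 = 13.5 ft; q_2 = 1.22 × 1.89 × 13.5 = 31.13 ft³/s
w_3 = (37.8 − 7.8)/2 = 15 ft; q_3 = 2.14 × 3.77 × 15 = 121.0 ft³/s
w_4 = (46.7 − 27.0)/2 = 9.85 ft; q_4 = 2.36 × 4.27 × 9.85 = 99.26 ft³/s
w_5 = (51.3 − 37.8)/2 = 6.75 ft; q_5 = 2.21 × 4.18 × 6.75 = 62.36 ft³/s
w_6 = (56.9 − 46.7)/2 = 5.1 ft; q_6 = 2.28 × 2.56 × 5.1 = 29.77 ft³/s
w_7 = (64.2 − 51.3)/2 = 6.45 ft; q_7 = 1.69 × 1.88 × 6.45 = 20.49 ft³/s
Stations 1, 8 contribute zero (depth or velocity is 0).
Q = Σ qᵢ = 364.0 ft³/s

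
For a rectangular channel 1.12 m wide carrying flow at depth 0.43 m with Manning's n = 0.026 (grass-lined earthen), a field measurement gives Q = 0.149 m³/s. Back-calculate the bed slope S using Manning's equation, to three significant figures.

0.000426

A = b·y = 1.12 × 0.43 = 0.4816 m²
P = b + 2y = 1.12 + 2×0.43 = 1.980 m
R = A/P = 0.4816/1.980 = 0.2432 m
S = (Q·n / (1·A·R^(2/3)))² = (0.149×0.026 / (1×0.4816×0.3897))² = 0.0004262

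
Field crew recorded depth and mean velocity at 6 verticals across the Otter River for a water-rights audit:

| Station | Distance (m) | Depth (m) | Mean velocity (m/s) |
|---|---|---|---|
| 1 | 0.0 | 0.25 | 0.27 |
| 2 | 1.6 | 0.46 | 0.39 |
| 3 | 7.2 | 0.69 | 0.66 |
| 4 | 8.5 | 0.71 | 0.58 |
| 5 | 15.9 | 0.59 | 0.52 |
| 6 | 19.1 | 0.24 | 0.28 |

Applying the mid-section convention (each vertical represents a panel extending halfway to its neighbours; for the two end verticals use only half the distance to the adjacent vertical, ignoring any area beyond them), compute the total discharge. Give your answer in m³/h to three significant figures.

w_1 = (1.6 − 0.0)/2 = 0.8 m; q_1 = 0.27 × 0.25 × 0.8 = 0.05400 m³/s
w_2 = (7.2 − 0.0)/2 = 3.6 m; q_2 = 0.39 × 0.46 × 3.6 = 0.6458 m³/s
w_3 = (8.5 − 1.6)/2 = 3.45 m; q_3 = 0.66 × 0.69 × 3.45 = 1.571 m³/s
w_4 = (15.9 − 7.2)/2 = 4.35 m; q_4 = 0.58 × 0.71 × 4.35 = 1.791 m³/s
w_5 = (19.1 − 8.5)/2 = 5.3 m; q_5 = 0.52 × 0.59 × 5.3 = 1.626 m³/s
w_6 = (19.1 − 15.9)/2 = 1.6 m; q_6 = 0.28 × 0.24 × 1.6 = 0.1075 m³/s
Q = Σ qᵢ = 5.796 m³/s
= 5.796 × 3600 = 20870 m³/h

20900 m³/h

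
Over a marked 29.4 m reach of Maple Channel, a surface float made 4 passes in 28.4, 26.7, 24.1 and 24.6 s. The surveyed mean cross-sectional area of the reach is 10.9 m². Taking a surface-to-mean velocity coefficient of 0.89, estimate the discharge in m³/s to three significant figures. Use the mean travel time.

11.0 m³/s

t̄ = (28.4 + 26.7 + 24.1 + 24.6) / 4 = 25.95 s
v_surface = L / t̄ = 29.4 / 25.95 = 1.133 m/s
v_mean = 0.89 × 1.133 = 1.008 m/s
Q = A × v_mean = 10.9 × 1.008 = 10.99 m³/s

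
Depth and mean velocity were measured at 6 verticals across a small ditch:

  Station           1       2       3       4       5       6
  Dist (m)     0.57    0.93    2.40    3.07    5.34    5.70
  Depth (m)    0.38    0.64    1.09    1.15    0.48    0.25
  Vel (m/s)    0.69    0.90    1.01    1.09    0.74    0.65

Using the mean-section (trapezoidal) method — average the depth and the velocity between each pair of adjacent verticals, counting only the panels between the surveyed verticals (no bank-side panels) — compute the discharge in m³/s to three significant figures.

3.93 m³/s

Panel 1-2: Δb = 0.36 m, d̄ = (0.38+0.64)/2 = 0.51, v̄ = (0.69+0.90)/2 = 0.795 → q = 0.36×0.51×0.795 = 0.1460 m³/s
Panel 2-3: Δb = 1.47 m, d̄ = (0.64+1.09)/2 = 0.865, v̄ = (0.90+1.01)/2 = 0.955 → q = 1.47×0.865×0.955 = 1.214 m³/s
Panel 3-4: Δb = 0.67 m, d̄ = (1.09+1.15)/2 = 1.12, v̄ = (1.01+1.09)/2 = 1.05 → q = 0.67×1.12×1.05 = 0.7879 m³/s
Panel 4-5: Δb = 2.27 m, d̄ = (1.15+0.48)/2 = 0.815, v̄ = (1.09+0.74)/2 = 0.915 → q = 2.27×0.815×0.915 = 1.693 m³/s
Panel 5-6: Δb = 0.36 m, d̄ = (0.48+0.25)/2 = 0.365, v̄ = (0.74+0.65)/2 = 0.695 → q = 0.36×0.365×0.695 = 0.09132 m³/s
Q = Σ q = 3.932 m³/s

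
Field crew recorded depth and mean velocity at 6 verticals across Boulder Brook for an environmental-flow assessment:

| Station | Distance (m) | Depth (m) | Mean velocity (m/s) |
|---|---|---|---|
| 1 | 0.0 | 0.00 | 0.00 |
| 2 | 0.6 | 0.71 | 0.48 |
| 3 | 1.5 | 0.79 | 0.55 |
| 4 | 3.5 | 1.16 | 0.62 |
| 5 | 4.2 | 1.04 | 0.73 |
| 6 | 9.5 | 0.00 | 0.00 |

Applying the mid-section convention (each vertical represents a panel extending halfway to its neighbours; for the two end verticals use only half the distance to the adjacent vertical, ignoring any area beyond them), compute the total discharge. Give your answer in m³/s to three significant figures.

w_2 = (1.5 − 0.0)/2 = 0.75 m; q_2 = 0.48 × 0.71 × 0.75 = 0.2556 m³/s
w_3 = (3.5 − 0.6)/2 = 1.45 m; q_3 = 0.55 × 0.79 × 1.45 = 0.6300 m³/s
w_4 = (4.2 − 1.5)/2 = 1.35 m; q_4 = 0.62 × 1.16 × 1.35 = 0.9709 m³/s
w_5 = (9.5 − 3.5)/2 = 3 m; q_5 = 0.73 × 1.04 × 3 = 2.278 m³/s
Stations 1, 6 contribute zero (depth or velocity is 0).
Q = Σ qᵢ = 4.134 m³/s

4.13 m³/s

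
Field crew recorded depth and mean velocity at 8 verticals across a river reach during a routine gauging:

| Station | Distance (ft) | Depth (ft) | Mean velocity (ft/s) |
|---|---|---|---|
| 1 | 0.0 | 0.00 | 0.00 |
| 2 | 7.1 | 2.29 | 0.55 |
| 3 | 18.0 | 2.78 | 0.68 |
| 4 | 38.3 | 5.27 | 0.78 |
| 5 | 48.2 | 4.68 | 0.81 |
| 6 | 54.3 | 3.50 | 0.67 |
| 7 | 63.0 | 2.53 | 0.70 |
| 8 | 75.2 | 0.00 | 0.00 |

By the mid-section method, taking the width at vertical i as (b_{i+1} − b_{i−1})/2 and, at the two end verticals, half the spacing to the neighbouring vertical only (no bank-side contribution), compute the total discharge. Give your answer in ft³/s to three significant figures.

w_2 = (18.0 − 0.0)/2 = 9 ft; q_2 = 0.55 × 2.29 × 9 = 11.34 ft³/s
w_3 = (38.3 − 7.1)/2 = 15.6 ft; q_3 = 0.68 × 2.78 × 15.6 = 29.49 ft³/s
w_4 = (48.2 − 18.0)/2 = 15.1 ft; q_4 = 0.78 × 5.27 × 15.1 = 62.07 ft³/s
w_5 = (54.3 − 38.3)/2 = 8 ft; q_5 = 0.81 × 4.68 × 8 = 30.33 ft³/s
w_6 = (63.0 − 48.2)/2 = 7.4 ft; q_6 = 0.67 × 3.50 × 7.4 = 17.35 ft³/s
w_7 = (75.2 − 54.3)/2 = 10.45 ft; q_7 = 0.70 × 2.53 × 10.45 = 18.51 ft³/s
Stations 1, 8 contribute zero (depth or velocity is 0).
Q = Σ qᵢ = 169.1 ft³/s

169 ft³/s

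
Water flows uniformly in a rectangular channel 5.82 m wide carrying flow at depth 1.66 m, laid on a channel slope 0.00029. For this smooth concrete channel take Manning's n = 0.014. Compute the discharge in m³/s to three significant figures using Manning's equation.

A = b·y = 5.82 × 1.66 = 9.661 m²
P = b + 2y = 5.82 + 2×1.66 = 9.140 m
R = A/P = 9.661/9.140 = 1.057 m
Q = (1/n)·A·R^(2/3)·S^(1/2) = (1/0.014) × 9.661 × 1.057^(2/3) × 0.00029^(1/2) = 12.19 m³/s

12.2 m³/s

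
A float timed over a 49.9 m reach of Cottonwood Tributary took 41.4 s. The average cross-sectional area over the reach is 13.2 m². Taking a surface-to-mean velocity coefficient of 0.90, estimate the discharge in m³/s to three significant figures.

v_surface = L / t̄ = 49.9 / 41.4 = 1.205 m/s
v_mean = 0.90 × 1.205 = 1.085 m/s
Q = A × v_mean = 13.2 × 1.085 = 14.32 m³/s

14.3 m³/s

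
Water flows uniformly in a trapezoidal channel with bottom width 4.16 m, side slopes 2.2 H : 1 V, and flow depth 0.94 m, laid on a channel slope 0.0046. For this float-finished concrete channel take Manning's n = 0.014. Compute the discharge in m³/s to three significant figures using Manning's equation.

21.8 m³/s

A = (b + z·y)·y = (4.16 + 2.2×0.94)×0.94 = 5.854 m²
P = b + 2y√(1+z²) = 4.16 + 2×0.94×√(1+2.2²) = 8.703 m
R = A/P = 5.854/8.703 = 0.6727 m
Q = (1/n)·A·R^(2/3)·S^(1/2) = (1/0.014) × 5.854 × 0.6727^(2/3) × 0.0046^(1/2) = 21.77 m³/s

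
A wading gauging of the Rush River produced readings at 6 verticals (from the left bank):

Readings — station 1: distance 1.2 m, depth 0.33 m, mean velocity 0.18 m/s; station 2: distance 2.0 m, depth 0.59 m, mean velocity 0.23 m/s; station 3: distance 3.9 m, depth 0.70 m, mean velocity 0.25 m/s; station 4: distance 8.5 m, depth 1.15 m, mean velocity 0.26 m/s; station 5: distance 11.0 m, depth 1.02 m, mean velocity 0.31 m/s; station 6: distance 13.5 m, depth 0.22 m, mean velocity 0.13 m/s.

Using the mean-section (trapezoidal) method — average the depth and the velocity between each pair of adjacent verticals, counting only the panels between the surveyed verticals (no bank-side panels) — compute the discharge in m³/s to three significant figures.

2.57 m³/s

Panel 1-2: Δb = 0.8 m, d̄ = (0.33+0.59)/2 = 0.46, v̄ = (0.18+0.23)/2 = 0.205 → q = 0.8×0.46×0.205 = 0.07544 m³/s
Panel 2-3: Δb = 1.9 m, d̄ = (0.59+0.70)/2 = 0.645, v̄ = (0.23+0.25)/2 = 0.24 → q = 1.9×0.645×0.24 = 0.2941 m³/s
Panel 3-4: Δb = 4.6 m, d̄ = (0.70+1.15)/2 = 0.925, v̄ = (0.25+0.26)/2 = 0.255 → q = 4.6×0.925×0.255 = 1.085 m³/s
Panel 4-5: Δb = 2.5 m, d̄ = (1.15+1.02)/2 = 1.085, v̄ = (0.26+0.31)/2 = 0.285 → q = 2.5×1.085×0.285 = 0.7731 m³/s
Panel 5-6: Δb = 2.5 m, d̄ = (1.02+0.22)/2 = 0.62, v̄ = (0.31+0.13)/2 = 0.22 → q = 2.5×0.62×0.22 = 0.3410 m³/s
Q = Σ q = 2.569 m³/s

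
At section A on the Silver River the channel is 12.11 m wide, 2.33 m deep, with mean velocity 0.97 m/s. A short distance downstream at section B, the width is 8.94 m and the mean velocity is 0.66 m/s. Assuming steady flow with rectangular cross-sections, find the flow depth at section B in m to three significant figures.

Q = A₁V₁ = (12.11×2.33) × 0.97 = 27.37 m³/s
d₂ = Q/(b₂ V₂) = 27.37/(8.94×0.66) = 4.639 m

4.64 m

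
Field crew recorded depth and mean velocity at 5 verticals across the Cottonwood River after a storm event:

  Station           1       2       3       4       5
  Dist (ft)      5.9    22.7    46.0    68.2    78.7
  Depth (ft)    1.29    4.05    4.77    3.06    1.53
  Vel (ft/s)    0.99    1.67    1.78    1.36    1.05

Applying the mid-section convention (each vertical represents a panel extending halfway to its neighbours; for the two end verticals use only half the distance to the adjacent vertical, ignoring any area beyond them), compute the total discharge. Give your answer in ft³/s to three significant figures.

w_1 = (22.7 − 5.9)/2 = 8.4 ft; q_1 = 0.99 × 1.29 × 8.4 = 10.73 ft³/s
w_2 = (46.0 − 5.9)/2 = 20.05 ft; q_2 = 1.67 × 4.05 × 20.05 = 135.6 ft³/s
w_3 = (68.2 − 22.7)/2 = 22.75 ft; q_3 = 1.78 × 4.77 × 22.75 = 193.2 ft³/s
w_4 = (78.7 − 46.0)/2 = 16.35 ft; q_4 = 1.36 × 3.06 × 16.35 = 68.04 ft³/s
w_5 = (78.7 − 68.2)/2 = 5.25 ft; q_5 = 1.05 × 1.53 × 5.25 = 8.434 ft³/s
Q = Σ qᵢ = 416.0 ft³/s

416 ft³/s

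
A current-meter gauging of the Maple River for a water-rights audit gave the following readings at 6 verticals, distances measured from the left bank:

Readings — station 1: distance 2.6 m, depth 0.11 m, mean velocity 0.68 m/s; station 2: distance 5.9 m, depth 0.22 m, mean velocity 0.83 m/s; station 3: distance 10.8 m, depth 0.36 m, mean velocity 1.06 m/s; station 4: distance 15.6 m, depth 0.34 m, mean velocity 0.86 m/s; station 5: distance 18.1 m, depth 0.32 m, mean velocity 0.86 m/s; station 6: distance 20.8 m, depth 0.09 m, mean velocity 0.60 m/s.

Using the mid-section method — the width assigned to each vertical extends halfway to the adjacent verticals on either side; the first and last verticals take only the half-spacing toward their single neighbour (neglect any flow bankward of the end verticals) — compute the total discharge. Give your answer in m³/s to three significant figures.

4.58 m³/s

w_1 = (5.9 − 2.6)/2 = 1.65 m; q_1 = 0.68 × 0.11 × 1.65 = 0.1234 m³/s
w_2 = (10.8 − 2.6)/2 = 4.1 m; q_2 = 0.83 × 0.22 × 4.1 = 0.7487 m³/s
w_3 = (15.6 − 5.9)/2 = 4.85 m; q_3 = 1.06 × 0.36 × 4.85 = 1.851 m³/s
w_4 = (18.1 − 10.8)/2 = 3.65 m; q_4 = 0.86 × 0.34 × 3.65 = 1.067 m³/s
w_5 = (20.8 − 15.6)/2 = 2.6 m; q_5 = 0.86 × 0.32 × 2.6 = 0.7155 m³/s
w_6 = (20.8 − 18.1)/2 = 1.35 m; q_6 = 0.60 × 0.09 × 1.35 = 0.07290 m³/s
Q = Σ qᵢ = 4.579 m³/s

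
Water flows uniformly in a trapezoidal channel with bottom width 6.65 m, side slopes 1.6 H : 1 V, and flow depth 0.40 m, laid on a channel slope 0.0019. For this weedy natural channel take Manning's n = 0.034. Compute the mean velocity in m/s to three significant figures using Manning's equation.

0.646 m/s

A = (b + z·y)·y = (6.65 + 1.6×0.40)×0.40 = 2.916 m²
P = b + 2y√(1+z²) = 6.65 + 2×0.40×√(1+1.6²) = 8.159 m
R = A/P = 2.916/8.159 = 0.3574 m
Q = (1/n)·A·R^(2/3)·S^(1/2) = (1/0.034) × 2.916 × 0.3574^(2/3) × 0.0019^(1/2) = 1.883 m³/s
V = Q/A = 1.883/2.916 = 0.6456 m/s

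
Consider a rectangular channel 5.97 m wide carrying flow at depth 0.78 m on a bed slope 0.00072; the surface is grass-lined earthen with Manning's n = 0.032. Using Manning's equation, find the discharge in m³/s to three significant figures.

2.83 m³/s

A = b·y = 5.97 × 0.78 = 4.657 m²
P = b + 2y = 5.97 + 2×0.78 = 7.530 m
R = A/P = 4.657/7.530 = 0.6184 m
Q = (1/n)·A·R^(2/3)·S^(1/2) = (1/0.032) × 4.657 × 0.6184^(2/3) × 0.00072^(1/2) = 2.834 m³/s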